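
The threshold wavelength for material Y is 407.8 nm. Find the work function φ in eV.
3.04 eV

At the threshold wavelength, photon energy equals work function:
φ = hc/λ₀

Calculating:
φ = (6.626×10⁻³⁴ J·s)(3×10⁸ m/s) / (407.8×10⁻⁹ m)
φ = 3.04 eV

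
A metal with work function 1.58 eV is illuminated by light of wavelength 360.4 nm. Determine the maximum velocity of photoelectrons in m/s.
8.0892e+05 m/s

First, find the maximum kinetic energy:
E_photon = hc/λ = 3.4402 eV
KE_max = E_photon - φ = 3.4402 - 1.58 = 1.8602 eV

Convert to Joules: KE_max = 1.8602 × 1.602×10⁻¹⁹ J = 2.9803e-19 J

Then use KE = ½mv² to find velocity:
v = √(2·KE/m) = √(2 × 2.9803e-19 J / 9.109e-31 kg)
v = 8.0892e+05 m/s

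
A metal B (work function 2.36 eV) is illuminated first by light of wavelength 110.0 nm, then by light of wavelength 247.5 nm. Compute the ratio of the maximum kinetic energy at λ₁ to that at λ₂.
3.3634

Using Einstein's equation: KE_max = hc/λ - φ

For λ₁ = 110.0 nm:
E₁ = hc/λ₁ = 11.2713 eV
KE₁ = E₁ - φ = 11.2713 - 2.36 = 8.9113 eV

For λ₂ = 247.5 nm:
E₂ = hc/λ₂ = 5.0095 eV
KE₂ = E₂ - φ = 5.0095 - 2.36 = 2.6495 eV

Ratio: KE₁/KE₂ = 8.9113/2.6495 = 3.3634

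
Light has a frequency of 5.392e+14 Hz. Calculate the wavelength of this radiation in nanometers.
555.99 nm

Using the wave equation: c = fλ

Solving for wavelength:
λ = c/f = (3×10⁸ m/s) / (5.392e+14 Hz)
λ = 555.99 nm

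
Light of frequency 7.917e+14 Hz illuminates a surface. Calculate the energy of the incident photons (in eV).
3.2742 eV

Using E = hf:

E = hf = (6.626×10⁻³⁴ J·s)(7.917e+14 Hz)
E = 3.2742 eV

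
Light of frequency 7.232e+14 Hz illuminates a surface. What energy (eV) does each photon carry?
2.9909 eV

Using E = hf:

E = hf = (6.626×10⁻³⁴ J·s)(7.232e+14 Hz)
E = 2.9909 eV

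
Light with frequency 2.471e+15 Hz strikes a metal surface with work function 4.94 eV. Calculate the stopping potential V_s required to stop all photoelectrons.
5.2792 V

The stopping potential V_s satisfies: eV_s = KE_max

First, find KE_max using Einstein's equation:
E_photon = hf = (6.626×10⁻³⁴ J·s)(2.471e+15 Hz) = 10.2192 eV
KE_max = E_photon - φ = 10.2192 - 4.94 = 5.2792 eV

Since eV_s = KE_max:
V_s = KE_max/e = 5.2792 V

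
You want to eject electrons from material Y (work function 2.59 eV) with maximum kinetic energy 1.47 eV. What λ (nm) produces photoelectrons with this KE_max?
305.38 nm

From Einstein's equation: KE_max = hc/λ - φ

Rearranging for λ:
hc/λ = KE_max + φ
λ = hc/(KE_max + φ)

Required photon energy:
E_photon = KE_max + φ = 1.47 + 2.59 = 4.06 eV

Required wavelength:
λ = hc/E_photon = (6.626×10⁻³⁴)(3×10⁸) / (4.06 × 1.602×10⁻¹⁹)
λ = 305.38 nm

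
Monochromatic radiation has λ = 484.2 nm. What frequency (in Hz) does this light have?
6.1915e+14 Hz

Using the wave equation: c = fλ

Solving for frequency:
f = c/λ = (3×10⁸ m/s) / (484.2×10⁻⁹ m)
f = 6.1915e+14 Hz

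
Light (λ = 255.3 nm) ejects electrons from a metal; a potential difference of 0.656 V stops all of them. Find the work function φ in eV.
4.20 eV

The stopping potential gives the maximum kinetic energy: KE_max = eV_s = 0.656 eV

From Einstein's photoelectric equation: KE_max = hc/λ - φ
Rearranging: φ = hc/λ - KE_max

Calculate photon energy:
E_photon = hc/λ = (6.626×10⁻³⁴ J·s)(3×10⁸ m/s) / (255.3×10⁻⁹ m) = 4.8564 eV

Therefore:
φ = 4.8564 - 0.656 = 4.20 eV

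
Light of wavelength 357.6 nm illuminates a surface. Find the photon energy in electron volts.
3.4671 eV

Using E = hf = hc/λ:

E = hc/λ = (6.626×10⁻³⁴ J·s)(3×10⁸ m/s) / (357.6×10⁻⁹ m)
E = 3.4671 eV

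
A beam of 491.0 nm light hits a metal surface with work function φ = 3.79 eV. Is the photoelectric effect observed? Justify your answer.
No

For photoemission, the photon energy must exceed the work function.

Photon energy: E = hc/λ = 2.5251 eV
Work function: φ = 3.79 eV

Since E_photon (2.5251 eV) < φ (3.79 eV), photoemission will NOT occur.
The threshold wavelength is λ₀ = hc/φ = 327.1 nm.
Since 491.0 nm > 327.1 nm, the photons lack sufficient energy.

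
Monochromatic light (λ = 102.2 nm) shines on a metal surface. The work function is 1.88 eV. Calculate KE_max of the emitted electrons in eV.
10.2515 eV

Using Einstein's photoelectric equation: KE_max = hf - φ = hc/λ - φ

First, calculate the photon energy:
E_photon = hc/λ = (6.626×10⁻³⁴ J·s)(3×10⁸ m/s) / (102.2×10⁻⁹ m)
E_photon = 12.1315 eV

Then, the maximum kinetic energy:
KE_max = E_photon - φ = 12.1315 eV - 1.88 eV = 10.2515 eV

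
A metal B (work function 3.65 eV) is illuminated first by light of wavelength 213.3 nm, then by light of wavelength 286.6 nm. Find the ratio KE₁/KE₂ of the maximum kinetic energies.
3.1990

Using Einstein's equation: KE_max = hc/λ - φ

For λ₁ = 213.3 nm:
E₁ = hc/λ₁ = 5.8127 eV
KE₁ = E₁ - φ = 5.8127 - 3.65 = 2.1627 eV

For λ₂ = 286.6 nm:
E₂ = hc/λ₂ = 4.3260 eV
KE₂ = E₂ - φ = 4.3260 - 3.65 = 0.6760 eV

Ratio: KE₁/KE₂ = 2.1627/0.6760 = 3.1990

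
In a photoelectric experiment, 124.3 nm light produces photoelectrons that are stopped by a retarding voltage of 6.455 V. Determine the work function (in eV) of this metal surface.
3.52 eV

The stopping potential gives the maximum kinetic energy: KE_max = eV_s = 6.455 eV

From Einstein's photoelectric equation: KE_max = hc/λ - φ
Rearranging: φ = hc/λ - KE_max

Calculate photon energy:
E_photon = hc/λ = (6.626×10⁻³⁴ J·s)(3×10⁸ m/s) / (124.3×10⁻⁹ m) = 9.9746 eV

Therefore:
φ = 9.9746 - 6.455 = 3.52 eV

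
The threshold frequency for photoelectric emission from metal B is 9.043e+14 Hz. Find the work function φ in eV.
3.74 eV

At the threshold frequency, photon energy equals work function:
φ = hf₀

Calculating:
φ = (6.626×10⁻³⁴ J·s)(9.043e+14 Hz)
φ = 3.74 eV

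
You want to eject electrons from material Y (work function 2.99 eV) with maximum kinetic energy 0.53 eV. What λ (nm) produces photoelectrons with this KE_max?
352.23 nm

From Einstein's equation: KE_max = hc/λ - φ

Rearranging for λ:
hc/λ = KE_max + φ
λ = hc/(KE_max + φ)

Required photon energy:
E_photon = KE_max + φ = 0.53 + 2.99 = 3.52 eV

Required wavelength:
λ = hc/E_photon = (6.626×10⁻³⁴)(3×10⁸) / (3.52 × 1.602×10⁻¹⁹)
λ = 352.23 nm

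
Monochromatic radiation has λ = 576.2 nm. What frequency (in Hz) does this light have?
5.2029e+14 Hz

Using the wave equation: c = fλ

Solving for frequency:
f = c/λ = (3×10⁸ m/s) / (576.2×10⁻⁹ m)
f = 5.2029e+14 Hz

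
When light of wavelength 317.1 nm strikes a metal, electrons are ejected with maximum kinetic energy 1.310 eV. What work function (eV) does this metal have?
2.60 eV

From Einstein's photoelectric equation: KE_max = hf - φ = hc/λ - φ

Rearranging for φ:
φ = hc/λ - KE_max

Calculate photon energy:
E_photon = hc/λ = 3.9099 eV

Therefore:
φ = 3.9099 - 1.310 = 2.60 eV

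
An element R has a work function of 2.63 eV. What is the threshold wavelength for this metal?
471.42 nm

The threshold wavelength is when the photon energy equals the work function:
hc/λ₀ = φ

Solving for λ₀:
λ₀ = hc/φ = (6.626×10⁻³⁴ J·s)(3×10⁸ m/s) / (2.63 eV × 1.602×10⁻¹⁹ J/eV)
λ₀ = 471.42 nm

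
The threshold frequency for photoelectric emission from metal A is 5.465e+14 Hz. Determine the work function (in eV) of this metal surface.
2.26 eV

At the threshold frequency, photon energy equals work function:
φ = hf₀

Calculating:
φ = (6.626×10⁻³⁴ J·s)(5.465e+14 Hz)
φ = 2.26 eV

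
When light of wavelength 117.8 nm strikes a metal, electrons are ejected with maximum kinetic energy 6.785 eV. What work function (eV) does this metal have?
3.74 eV

From Einstein's photoelectric equation: KE_max = hf - φ = hc/λ - φ

Rearranging for φ:
φ = hc/λ - KE_max

Calculate photon energy:
E_photon = hc/λ = 10.5250 eV

Therefore:
φ = 10.5250 - 6.785 = 3.74 eV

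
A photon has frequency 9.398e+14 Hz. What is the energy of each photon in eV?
3.8867 eV

Using E = hf:

E = hf = (6.626×10⁻³⁴ J·s)(9.398e+14 Hz)
E = 3.8867 eV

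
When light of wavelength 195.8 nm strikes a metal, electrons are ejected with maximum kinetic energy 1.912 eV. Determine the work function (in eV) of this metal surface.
4.42 eV

From Einstein's photoelectric equation: KE_max = hf - φ = hc/λ - φ

Rearranging for φ:
φ = hc/λ - KE_max

Calculate photon energy:
E_photon = hc/λ = 6.3322 eV

Therefore:
φ = 6.3322 - 1.912 = 4.42 eV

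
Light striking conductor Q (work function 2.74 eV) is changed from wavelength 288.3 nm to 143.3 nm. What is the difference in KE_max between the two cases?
4.3515 eV

Using Einstein's equation: KE_max = hc/λ - φ

For λ₁ = 288.3 nm:
KE₁ = hc/λ₁ - φ = 4.3005 - 2.74 = 1.5605 eV

For λ₂ = 143.3 nm:
KE₂ = hc/λ₂ - φ = 8.6521 - 2.74 = 5.9121 eV

Change in KE:
ΔKE = KE₂ - KE₁ = 5.9121 - 1.5605 = 4.3515 eV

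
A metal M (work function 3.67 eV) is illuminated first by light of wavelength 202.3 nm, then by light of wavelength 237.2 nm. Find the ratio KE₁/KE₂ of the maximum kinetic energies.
1.5792

Using Einstein's equation: KE_max = hc/λ - φ

For λ₁ = 202.3 nm:
E₁ = hc/λ₁ = 6.1287 eV
KE₁ = E₁ - φ = 6.1287 - 3.67 = 2.4587 eV

For λ₂ = 237.2 nm:
E₂ = hc/λ₂ = 5.2270 eV
KE₂ = E₂ - φ = 5.2270 - 3.67 = 1.5570 eV

Ratio: KE₁/KE₂ = 2.4587/1.5570 = 1.5792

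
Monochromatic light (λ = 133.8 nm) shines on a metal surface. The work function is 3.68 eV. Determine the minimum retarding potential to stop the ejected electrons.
5.5864 V

The stopping potential V_s satisfies: eV_s = KE_max

First, find KE_max using Einstein's equation:
E_photon = hc/λ = 9.2664 eV
KE_max = E_photon - φ = 9.2664 - 3.68 = 5.5864 eV

Since eV_s = KE_max:
V_s = KE_max/e = 5.5864 V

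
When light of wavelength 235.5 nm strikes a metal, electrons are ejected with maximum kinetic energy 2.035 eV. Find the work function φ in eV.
3.23 eV

From Einstein's photoelectric equation: KE_max = hf - φ = hc/λ - φ

Rearranging for φ:
φ = hc/λ - KE_max

Calculate photon energy:
E_photon = hc/λ = 5.2647 eV

Therefore:
φ = 5.2647 - 2.035 = 3.23 eV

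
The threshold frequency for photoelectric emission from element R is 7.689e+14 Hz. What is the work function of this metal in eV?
3.18 eV

At the threshold frequency, photon energy equals work function:
φ = hf₀

Calculating:
φ = (6.626×10⁻³⁴ J·s)(7.689e+14 Hz)
φ = 3.18 eV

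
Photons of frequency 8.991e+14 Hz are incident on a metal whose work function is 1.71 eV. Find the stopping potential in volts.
2.0084 V

The stopping potential V_s satisfies: eV_s = KE_max

First, find KE_max using Einstein's equation:
E_photon = hf = (6.626×10⁻³⁴ J·s)(8.991e+14 Hz) = 3.7184 eV
KE_max = E_photon - φ = 3.7184 - 1.71 = 2.0084 eV

Since eV_s = KE_max:
V_s = KE_max/e = 2.0084 V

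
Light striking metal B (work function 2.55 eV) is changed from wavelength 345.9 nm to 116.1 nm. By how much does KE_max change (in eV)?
7.0947 eV

Using Einstein's equation: KE_max = hc/λ - φ

For λ₁ = 345.9 nm:
KE₁ = hc/λ₁ - φ = 3.5844 - 2.55 = 1.0344 eV

For λ₂ = 116.1 nm:
KE₂ = hc/λ₂ - φ = 10.6791 - 2.55 = 8.1291 eV

Change in KE:
ΔKE = KE₂ - KE₁ = 8.1291 - 1.0344 = 7.0947 eV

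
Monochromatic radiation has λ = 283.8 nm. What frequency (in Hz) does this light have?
1.0564e+15 Hz

Using the wave equation: c = fλ

Solving for frequency:
f = c/λ = (3×10⁸ m/s) / (283.8×10⁻⁹ m)
f = 1.0564e+15 Hz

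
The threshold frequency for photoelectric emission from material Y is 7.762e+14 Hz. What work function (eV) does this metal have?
3.21 eV

At the threshold frequency, photon energy equals work function:
φ = hf₀

Calculating:
φ = (6.626×10⁻³⁴ J·s)(7.762e+14 Hz)
φ = 3.21 eV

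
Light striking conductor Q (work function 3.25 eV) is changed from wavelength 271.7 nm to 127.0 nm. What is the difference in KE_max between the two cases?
5.1993 eV

Using Einstein's equation: KE_max = hc/λ - φ

For λ₁ = 271.7 nm:
KE₁ = hc/λ₁ - φ = 4.5633 - 3.25 = 1.3133 eV

For λ₂ = 127.0 nm:
KE₂ = hc/λ₂ - φ = 9.7625 - 3.25 = 6.5125 eV

Change in KE:
ΔKE = KE₂ - KE₁ = 6.5125 - 1.3133 = 5.1993 eV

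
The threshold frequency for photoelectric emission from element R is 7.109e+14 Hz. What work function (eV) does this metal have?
2.94 eV

At the threshold frequency, photon energy equals work function:
φ = hf₀

Calculating:
φ = (6.626×10⁻³⁴ J·s)(7.109e+14 Hz)
φ = 2.94 eV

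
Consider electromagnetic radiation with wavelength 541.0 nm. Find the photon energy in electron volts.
2.2918 eV

Using E = hf = hc/λ:

E = hc/λ = (6.626×10⁻³⁴ J·s)(3×10⁸ m/s) / (541.0×10⁻⁹ m)
E = 2.2918 eV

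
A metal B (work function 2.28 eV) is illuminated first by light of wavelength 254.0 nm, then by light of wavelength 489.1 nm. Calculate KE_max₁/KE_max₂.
10.2032

Using Einstein's equation: KE_max = hc/λ - φ

For λ₁ = 254.0 nm:
E₁ = hc/λ₁ = 4.8813 eV
KE₁ = E₁ - φ = 4.8813 - 2.28 = 2.6013 eV

For λ₂ = 489.1 nm:
E₂ = hc/λ₂ = 2.5349 eV
KE₂ = E₂ - φ = 2.5349 - 2.28 = 0.2549 eV

Ratio: KE₁/KE₂ = 2.6013/0.2549 = 10.2032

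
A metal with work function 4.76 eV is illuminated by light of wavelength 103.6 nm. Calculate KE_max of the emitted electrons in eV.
7.2076 eV

Using Einstein's photoelectric equation: KE_max = hf - φ = hc/λ - φ

First, calculate the photon energy:
E_photon = hc/λ = (6.626×10⁻³⁴ J·s)(3×10⁸ m/s) / (103.6×10⁻⁹ m)
E_photon = 11.9676 eV

Then, the maximum kinetic energy:
KE_max = E_photon - φ = 11.9676 eV - 4.76 eV = 7.2076 eV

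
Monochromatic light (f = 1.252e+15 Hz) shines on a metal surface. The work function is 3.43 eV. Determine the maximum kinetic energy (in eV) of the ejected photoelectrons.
1.7479 eV

Using Einstein's photoelectric equation: KE_max = hf - φ

First, calculate the photon energy:
E_photon = hf = (6.626×10⁻³⁴ J·s)(1.252e+15 Hz)
E_photon = 5.1779 eV

Then, the maximum kinetic energy:
KE_max = E_photon - φ = 5.1779 eV - 3.43 eV = 1.7479 eV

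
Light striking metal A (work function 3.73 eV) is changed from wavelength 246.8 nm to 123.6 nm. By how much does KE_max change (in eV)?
5.0074 eV

Using Einstein's equation: KE_max = hc/λ - φ

For λ₁ = 246.8 nm:
KE₁ = hc/λ₁ - φ = 5.0237 - 3.73 = 1.2937 eV

For λ₂ = 123.6 nm:
KE₂ = hc/λ₂ - φ = 10.0311 - 3.73 = 6.3011 eV

Change in KE:
ΔKE = KE₂ - KE₁ = 6.3011 - 1.2937 = 5.0074 eV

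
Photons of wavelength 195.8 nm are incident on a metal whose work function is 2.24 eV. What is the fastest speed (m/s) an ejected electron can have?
1.1998e+06 m/s

First, find the maximum kinetic energy:
E_photon = hc/λ = 6.3322 eV
KE_max = E_photon - φ = 6.3322 - 2.24 = 4.0922 eV

Convert to Joules: KE_max = 4.0922 × 1.602×10⁻¹⁹ J = 6.5564e-19 J

Then use KE = ½mv² to find velocity:
v = √(2·KE/m) = √(2 × 6.5564e-19 J / 9.109e-31 kg)
v = 1.1998e+06 m/s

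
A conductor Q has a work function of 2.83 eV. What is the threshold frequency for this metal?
6.8429e+14 Hz

The threshold frequency is when the photon energy equals the work function:
hf₀ = φ

Solving for f₀:
f₀ = φ/h = (2.83 eV × 1.602×10⁻¹⁹ J/eV) / (6.626×10⁻³⁴ J·s)
f₀ = 6.8429e+14 Hz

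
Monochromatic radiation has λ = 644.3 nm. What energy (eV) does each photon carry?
1.9243 eV

Using E = hf = hc/λ:

E = hc/λ = (6.626×10⁻³⁴ J·s)(3×10⁸ m/s) / (644.3×10⁻⁹ m)
E = 1.9243 eV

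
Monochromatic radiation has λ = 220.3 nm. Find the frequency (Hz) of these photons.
1.3608e+15 Hz

Using the wave equation: c = fλ

Solving for frequency:
f = c/λ = (3×10⁸ m/s) / (220.3×10⁻⁹ m)
f = 1.3608e+15 Hz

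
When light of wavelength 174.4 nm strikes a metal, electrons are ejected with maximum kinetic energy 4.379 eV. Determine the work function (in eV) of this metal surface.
2.73 eV

From Einstein's photoelectric equation: KE_max = hf - φ = hc/λ - φ

Rearranging for φ:
φ = hc/λ - KE_max

Calculate photon energy:
E_photon = hc/λ = 7.1092 eV

Therefore:
φ = 7.1092 - 4.379 = 2.73 eV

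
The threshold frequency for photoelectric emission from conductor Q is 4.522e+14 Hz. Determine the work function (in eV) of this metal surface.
1.87 eV

At the threshold frequency, photon energy equals work function:
φ = hf₀

Calculating:
φ = (6.626×10⁻³⁴ J·s)(4.522e+14 Hz)
φ = 1.87 eV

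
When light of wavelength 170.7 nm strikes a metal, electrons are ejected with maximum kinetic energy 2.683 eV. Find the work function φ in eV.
4.58 eV

From Einstein's photoelectric equation: KE_max = hf - φ = hc/λ - φ

Rearranging for φ:
φ = hc/λ - KE_max

Calculate photon energy:
E_photon = hc/λ = 7.2633 eV

Therefore:
φ = 7.2633 - 2.683 = 4.58 eV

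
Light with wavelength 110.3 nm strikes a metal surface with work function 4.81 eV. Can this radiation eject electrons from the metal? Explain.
Yes

For photoemission, the photon energy must exceed the work function.

Photon energy: E = hc/λ = 11.2406 eV
Work function: φ = 4.81 eV

Since E_photon (11.2406 eV) > φ (4.81 eV), photoemission WILL occur.
The threshold wavelength is λ₀ = hc/φ = 257.8 nm.
Since 110.3 nm < 257.8 nm, the light has sufficient energy.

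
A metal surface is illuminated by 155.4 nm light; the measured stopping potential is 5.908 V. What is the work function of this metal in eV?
2.07 eV

The stopping potential gives the maximum kinetic energy: KE_max = eV_s = 5.908 eV

From Einstein's photoelectric equation: KE_max = hc/λ - φ
Rearranging: φ = hc/λ - KE_max

Calculate photon energy:
E_photon = hc/λ = (6.626×10⁻³⁴ J·s)(3×10⁸ m/s) / (155.4×10⁻⁹ m) = 7.9784 eV

Therefore:
φ = 7.9784 - 5.908 = 2.07 eV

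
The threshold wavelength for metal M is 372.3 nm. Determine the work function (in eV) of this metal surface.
3.33 eV

At the threshold wavelength, photon energy equals work function:
φ = hc/λ₀

Calculating:
φ = (6.626×10⁻³⁴ J·s)(3×10⁸ m/s) / (372.3×10⁻⁹ m)
φ = 3.33 eV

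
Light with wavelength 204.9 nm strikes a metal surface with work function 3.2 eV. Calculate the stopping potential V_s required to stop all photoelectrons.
2.8510 V

The stopping potential V_s satisfies: eV_s = KE_max

First, find KE_max using Einstein's equation:
E_photon = hc/λ = 6.0510 eV
KE_max = E_photon - φ = 6.0510 - 3.2 = 2.8510 eV

Since eV_s = KE_max:
V_s = KE_max/e = 2.8510 V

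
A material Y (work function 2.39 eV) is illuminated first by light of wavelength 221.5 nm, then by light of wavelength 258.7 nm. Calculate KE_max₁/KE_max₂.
1.3350

Using Einstein's equation: KE_max = hc/λ - φ

For λ₁ = 221.5 nm:
E₁ = hc/λ₁ = 5.5975 eV
KE₁ = E₁ - φ = 5.5975 - 2.39 = 3.2075 eV

For λ₂ = 258.7 nm:
E₂ = hc/λ₂ = 4.7926 eV
KE₂ = E₂ - φ = 4.7926 - 2.39 = 2.4026 eV

Ratio: KE₁/KE₂ = 3.2075/2.4026 = 1.3350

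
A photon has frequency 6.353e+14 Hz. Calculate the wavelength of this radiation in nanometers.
471.89 nm

Using the wave equation: c = fλ

Solving for wavelength:
λ = c/f = (3×10⁸ m/s) / (6.353e+14 Hz)
λ = 471.89 nm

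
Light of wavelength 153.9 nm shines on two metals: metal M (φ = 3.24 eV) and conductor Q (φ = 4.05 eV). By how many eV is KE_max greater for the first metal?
0.8100 eV

Using KE_max = hc/λ - φ for each metal:

Photon energy: E = hc/λ = 8.0562 eV

For metal M (φ₁ = 3.24 eV):
KE₁ = E - φ₁ = 8.0562 - 3.24 = 4.8162 eV

For conductor Q (φ₂ = 4.05 eV):
KE₂ = E - φ₂ = 8.0562 - 4.05 = 4.0062 eV

Difference:
ΔKE = KE₁ - KE₂ = 4.8162 - 4.0062 = 0.8100 eV

Note: The difference equals the difference in work functions: 4.05 - 3.24 = 0.81 eV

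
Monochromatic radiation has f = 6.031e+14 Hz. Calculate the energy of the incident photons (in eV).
2.4942 eV

Using E = hf:

E = hf = (6.626×10⁻³⁴ J·s)(6.031e+14 Hz)
E = 2.4942 eV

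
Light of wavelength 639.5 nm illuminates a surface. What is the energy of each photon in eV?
1.9388 eV

Using E = hf = hc/λ:

E = hc/λ = (6.626×10⁻³⁴ J·s)(3×10⁸ m/s) / (639.5×10⁻⁹ m)
E = 1.9388 eV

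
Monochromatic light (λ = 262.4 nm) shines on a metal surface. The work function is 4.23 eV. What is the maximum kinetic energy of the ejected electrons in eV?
0.4950 eV

Using Einstein's photoelectric equation: KE_max = hf - φ = hc/λ - φ

First, calculate the photon energy:
E_photon = hc/λ = (6.626×10⁻³⁴ J·s)(3×10⁸ m/s) / (262.4×10⁻⁹ m)
E_photon = 4.7250 eV

Then, the maximum kinetic energy:
KE_max = E_photon - φ = 4.7250 eV - 4.23 eV = 0.4950 eV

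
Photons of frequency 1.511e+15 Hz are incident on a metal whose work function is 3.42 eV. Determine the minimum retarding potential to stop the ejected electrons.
2.8290 V

The stopping potential V_s satisfies: eV_s = KE_max

First, find KE_max using Einstein's equation:
E_photon = hf = (6.626×10⁻³⁴ J·s)(1.511e+15 Hz) = 6.2490 eV
KE_max = E_photon - φ = 6.2490 - 3.42 = 2.8290 eV

Since eV_s = KE_max:
V_s = KE_max/e = 2.8290 V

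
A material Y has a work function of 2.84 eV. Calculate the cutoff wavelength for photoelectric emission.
436.56 nm

The threshold wavelength is when the photon energy equals the work function:
hc/λ₀ = φ

Solving for λ₀:
λ₀ = hc/φ = (6.626×10⁻³⁴ J·s)(3×10⁸ m/s) / (2.84 eV × 1.602×10⁻¹⁹ J/eV)
λ₀ = 436.56 nm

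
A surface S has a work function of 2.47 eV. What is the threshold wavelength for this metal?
501.96 nm

The threshold wavelength is when the photon energy equals the work function:
hc/λ₀ = φ

Solving for λ₀:
λ₀ = hc/φ = (6.626×10⁻³⁴ J·s)(3×10⁸ m/s) / (2.47 eV × 1.602×10⁻¹⁹ J/eV)
λ₀ = 501.96 nm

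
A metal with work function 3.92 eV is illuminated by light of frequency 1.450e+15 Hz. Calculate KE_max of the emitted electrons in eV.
2.0767 eV

Using Einstein's photoelectric equation: KE_max = hf - φ

First, calculate the photon energy:
E_photon = hf = (6.626×10⁻³⁴ J·s)(1.450e+15 Hz)
E_photon = 5.9967 eV

Then, the maximum kinetic energy:
KE_max = E_photon - φ = 5.9967 eV - 3.92 eV = 2.0767 eV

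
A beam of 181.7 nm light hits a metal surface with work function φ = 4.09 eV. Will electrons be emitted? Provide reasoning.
Yes

For photoemission, the photon energy must exceed the work function.

Photon energy: E = hc/λ = 6.8236 eV
Work function: φ = 4.09 eV

Since E_photon (6.8236 eV) > φ (4.09 eV), photoemission WILL occur.
The threshold wavelength is λ₀ = hc/φ = 303.1 nm.
Since 181.7 nm < 303.1 nm, the light has sufficient energy.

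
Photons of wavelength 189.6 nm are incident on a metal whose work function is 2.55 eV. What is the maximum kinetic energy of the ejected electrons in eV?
3.9893 eV

Using Einstein's photoelectric equation: KE_max = hf - φ = hc/λ - φ

First, calculate the photon energy:
E_photon = hc/λ = (6.626×10⁻³⁴ J·s)(3×10⁸ m/s) / (189.6×10⁻⁹ m)
E_photon = 6.5393 eV

Then, the maximum kinetic energy:
KE_max = E_photon - φ = 6.5393 eV - 2.55 eV = 3.9893 eV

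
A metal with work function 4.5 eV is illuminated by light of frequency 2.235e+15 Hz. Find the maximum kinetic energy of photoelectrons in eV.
4.7432 eV

Using Einstein's photoelectric equation: KE_max = hf - φ

First, calculate the photon energy:
E_photon = hf = (6.626×10⁻³⁴ J·s)(2.235e+15 Hz)
E_photon = 9.2432 eV

Then, the maximum kinetic energy:
KE_max = E_photon - φ = 9.2432 eV - 4.5 eV = 4.7432 eV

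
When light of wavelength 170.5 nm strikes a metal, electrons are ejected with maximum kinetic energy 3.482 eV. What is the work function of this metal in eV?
3.79 eV

From Einstein's photoelectric equation: KE_max = hf - φ = hc/λ - φ

Rearranging for φ:
φ = hc/λ - KE_max

Calculate photon energy:
E_photon = hc/λ = 7.2718 eV

Therefore:
φ = 7.2718 - 3.482 = 3.79 eV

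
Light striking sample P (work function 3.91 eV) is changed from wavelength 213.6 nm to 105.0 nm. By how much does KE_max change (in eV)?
6.0035 eV

Using Einstein's equation: KE_max = hc/λ - φ

For λ₁ = 213.6 nm:
KE₁ = hc/λ₁ - φ = 5.8045 - 3.91 = 1.8945 eV

For λ₂ = 105.0 nm:
KE₂ = hc/λ₂ - φ = 11.8080 - 3.91 = 7.8980 eV

Change in KE:
ΔKE = KE₂ - KE₁ = 7.8980 - 1.8945 = 6.0035 eV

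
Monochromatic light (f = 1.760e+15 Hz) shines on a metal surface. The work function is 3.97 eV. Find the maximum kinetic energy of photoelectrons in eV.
3.3088 eV

Using Einstein's photoelectric equation: KE_max = hf - φ

First, calculate the photon energy:
E_photon = hf = (6.626×10⁻³⁴ J·s)(1.760e+15 Hz)
E_photon = 7.2788 eV

Then, the maximum kinetic energy:
KE_max = E_photon - φ = 7.2788 eV - 3.97 eV = 3.3088 eV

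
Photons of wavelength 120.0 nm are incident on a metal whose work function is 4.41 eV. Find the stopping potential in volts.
5.9220 V

The stopping potential V_s satisfies: eV_s = KE_max

First, find KE_max using Einstein's equation:
E_photon = hc/λ = 10.3320 eV
KE_max = E_photon - φ = 10.3320 - 4.41 = 5.9220 eV

Since eV_s = KE_max:
V_s = KE_max/e = 5.9220 V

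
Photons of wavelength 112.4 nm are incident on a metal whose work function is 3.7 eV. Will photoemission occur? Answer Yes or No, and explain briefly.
Yes

For photoemission, the photon energy must exceed the work function.

Photon energy: E = hc/λ = 11.0306 eV
Work function: φ = 3.7 eV

Since E_photon (11.0306 eV) > φ (3.7 eV), photoemission WILL occur.
The threshold wavelength is λ₀ = hc/φ = 335.1 nm.
Since 112.4 nm < 335.1 nm, the light has sufficient energy.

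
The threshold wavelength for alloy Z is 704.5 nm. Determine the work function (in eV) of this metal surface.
1.76 eV

At the threshold wavelength, photon energy equals work function:
φ = hc/λ₀

Calculating:
φ = (6.626×10⁻³⁴ J·s)(3×10⁸ m/s) / (704.5×10⁻⁹ m)
φ = 1.76 eV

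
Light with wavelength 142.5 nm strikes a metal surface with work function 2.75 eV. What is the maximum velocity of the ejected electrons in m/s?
1.4468e+06 m/s

First, find the maximum kinetic energy:
E_photon = hc/λ = 8.7006 eV
KE_max = E_photon - φ = 8.7006 - 2.75 = 5.9506 eV

Convert to Joules: KE_max = 5.9506 × 1.602×10⁻¹⁹ J = 9.5340e-19 J

Then use KE = ½mv² to find velocity:
v = √(2·KE/m) = √(2 × 9.5340e-19 J / 9.109e-31 kg)
v = 1.4468e+06 m/s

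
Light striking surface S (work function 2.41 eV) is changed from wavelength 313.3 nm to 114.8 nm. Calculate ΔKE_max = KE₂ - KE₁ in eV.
6.8427 eV

Using Einstein's equation: KE_max = hc/λ - φ

For λ₁ = 313.3 nm:
KE₁ = hc/λ₁ - φ = 3.9574 - 2.41 = 1.5474 eV

For λ₂ = 114.8 nm:
KE₂ = hc/λ₂ - φ = 10.8000 - 2.41 = 8.3900 eV

Change in KE:
ΔKE = KE₂ - KE₁ = 8.3900 - 1.5474 = 6.8427 eV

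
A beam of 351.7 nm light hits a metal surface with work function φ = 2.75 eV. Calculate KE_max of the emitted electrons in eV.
0.7753 eV

Using Einstein's photoelectric equation: KE_max = hf - φ = hc/λ - φ

First, calculate the photon energy:
E_photon = hc/λ = (6.626×10⁻³⁴ J·s)(3×10⁸ m/s) / (351.7×10⁻⁹ m)
E_photon = 3.5253 eV

Then, the maximum kinetic energy:
KE_max = E_photon - φ = 3.5253 eV - 2.75 eV = 0.7753 eV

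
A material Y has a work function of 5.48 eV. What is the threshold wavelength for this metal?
226.25 nm

The threshold wavelength is when the photon energy equals the work function:
hc/λ₀ = φ

Solving for λ₀:
λ₀ = hc/φ = (6.626×10⁻³⁴ J·s)(3×10⁸ m/s) / (5.48 eV × 1.602×10⁻¹⁹ J/eV)
λ₀ = 226.25 nm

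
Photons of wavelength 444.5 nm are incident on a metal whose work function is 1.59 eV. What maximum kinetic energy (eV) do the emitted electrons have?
1.1993 eV

Using Einstein's photoelectric equation: KE_max = hf - φ = hc/λ - φ

First, calculate the photon energy:
E_photon = hc/λ = (6.626×10⁻³⁴ J·s)(3×10⁸ m/s) / (444.5×10⁻⁹ m)
E_photon = 2.7893 eV

Then, the maximum kinetic energy:
KE_max = E_photon - φ = 2.7893 eV - 1.59 eV = 1.1993 eV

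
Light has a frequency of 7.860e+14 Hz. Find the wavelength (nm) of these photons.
381.42 nm

Using the wave equation: c = fλ

Solving for wavelength:
λ = c/f = (3×10⁸ m/s) / (7.860e+14 Hz)
λ = 381.42 nm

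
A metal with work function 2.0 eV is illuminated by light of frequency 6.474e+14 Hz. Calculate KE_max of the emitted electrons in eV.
0.6774 eV

Using Einstein's photoelectric equation: KE_max = hf - φ

First, calculate the photon energy:
E_photon = hf = (6.626×10⁻³⁴ J·s)(6.474e+14 Hz)
E_photon = 2.6774 eV

Then, the maximum kinetic energy:
KE_max = E_photon - φ = 2.6774 eV - 2.0 eV = 0.6774 eV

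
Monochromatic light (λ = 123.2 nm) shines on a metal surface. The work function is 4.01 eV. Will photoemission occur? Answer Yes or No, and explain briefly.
Yes

For photoemission, the photon energy must exceed the work function.

Photon energy: E = hc/λ = 10.0637 eV
Work function: φ = 4.01 eV

Since E_photon (10.0637 eV) > φ (4.01 eV), photoemission WILL occur.
The threshold wavelength is λ₀ = hc/φ = 309.2 nm.
Since 123.2 nm < 309.2 nm, the light has sufficient energy.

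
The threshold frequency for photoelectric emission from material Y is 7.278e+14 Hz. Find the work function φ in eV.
3.01 eV

At the threshold frequency, photon energy equals work function:
φ = hf₀

Calculating:
φ = (6.626×10⁻³⁴ J·s)(7.278e+14 Hz)
φ = 3.01 eV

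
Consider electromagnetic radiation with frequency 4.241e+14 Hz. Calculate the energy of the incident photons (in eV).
1.7539 eV

Using E = hf:

E = hf = (6.626×10⁻³⁴ J·s)(4.241e+14 Hz)
E = 1.7539 eV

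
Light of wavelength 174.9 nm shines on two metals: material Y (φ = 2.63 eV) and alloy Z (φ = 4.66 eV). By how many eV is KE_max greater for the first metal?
2.0300 eV

Using KE_max = hc/λ - φ for each metal:

Photon energy: E = hc/λ = 7.0889 eV

For material Y (φ₁ = 2.63 eV):
KE₁ = E - φ₁ = 7.0889 - 2.63 = 4.4589 eV

For alloy Z (φ₂ = 4.66 eV):
KE₂ = E - φ₂ = 7.0889 - 4.66 = 2.4289 eV

Difference:
ΔKE = KE₁ - KE₂ = 4.4589 - 2.4289 = 2.0300 eV

Note: The difference equals the difference in work functions: 4.66 - 2.63 = 2.03 eV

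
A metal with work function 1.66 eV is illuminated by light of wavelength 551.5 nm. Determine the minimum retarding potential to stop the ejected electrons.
0.5881 V

The stopping potential V_s satisfies: eV_s = KE_max

First, find KE_max using Einstein's equation:
E_photon = hc/λ = 2.2481 eV
KE_max = E_photon - φ = 2.2481 - 1.66 = 0.5881 eV

Since eV_s = KE_max:
V_s = KE_max/e = 0.5881 V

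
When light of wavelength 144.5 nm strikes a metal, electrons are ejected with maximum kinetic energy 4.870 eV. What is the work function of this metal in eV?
3.71 eV

From Einstein's photoelectric equation: KE_max = hf - φ = hc/λ - φ

Rearranging for φ:
φ = hc/λ - KE_max

Calculate photon energy:
E_photon = hc/λ = 8.5802 eV

Therefore:
φ = 8.5802 - 4.870 = 3.71 eV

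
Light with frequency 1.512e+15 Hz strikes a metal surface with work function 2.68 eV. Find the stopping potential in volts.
3.5731 V

The stopping potential V_s satisfies: eV_s = KE_max

First, find KE_max using Einstein's equation:
E_photon = hf = (6.626×10⁻³⁴ J·s)(1.512e+15 Hz) = 6.2531 eV
KE_max = E_photon - φ = 6.2531 - 2.68 = 3.5731 eV

Since eV_s = KE_max:
V_s = KE_max/e = 3.5731 V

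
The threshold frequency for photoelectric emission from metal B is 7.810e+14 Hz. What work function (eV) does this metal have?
3.23 eV

At the threshold frequency, photon energy equals work function:
φ = hf₀

Calculating:
φ = (6.626×10⁻³⁴ J·s)(7.810e+14 Hz)
φ = 3.23 eV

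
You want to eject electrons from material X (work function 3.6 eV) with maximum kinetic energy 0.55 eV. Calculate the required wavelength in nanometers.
298.76 nm

From Einstein's equation: KE_max = hc/λ - φ

Rearranging for λ:
hc/λ = KE_max + φ
λ = hc/(KE_max + φ)

Required photon energy:
E_photon = KE_max + φ = 0.55 + 3.6 = 4.15 eV

Required wavelength:
λ = hc/E_photon = (6.626×10⁻³⁴)(3×10⁸) / (4.15 × 1.602×10⁻¹⁹)
λ = 298.76 nm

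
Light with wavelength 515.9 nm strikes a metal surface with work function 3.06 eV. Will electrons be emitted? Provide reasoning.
No

For photoemission, the photon energy must exceed the work function.

Photon energy: E = hc/λ = 2.4033 eV
Work function: φ = 3.06 eV

Since E_photon (2.4033 eV) < φ (3.06 eV), photoemission will NOT occur.
The threshold wavelength is λ₀ = hc/φ = 405.2 nm.
Since 515.9 nm > 405.2 nm, the photons lack sufficient energy.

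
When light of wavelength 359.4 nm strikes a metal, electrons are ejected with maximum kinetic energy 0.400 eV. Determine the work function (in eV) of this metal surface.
3.05 eV

From Einstein's photoelectric equation: KE_max = hf - φ = hc/λ - φ

Rearranging for φ:
φ = hc/λ - KE_max

Calculate photon energy:
E_photon = hc/λ = 3.4498 eV

Therefore:
φ = 3.4498 - 0.400 = 3.05 eV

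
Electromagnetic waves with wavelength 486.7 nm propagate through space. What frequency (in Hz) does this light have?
6.1597e+14 Hz

Using the wave equation: c = fλ

Solving for frequency:
f = c/λ = (3×10⁸ m/s) / (486.7×10⁻⁹ m)
f = 6.1597e+14 Hz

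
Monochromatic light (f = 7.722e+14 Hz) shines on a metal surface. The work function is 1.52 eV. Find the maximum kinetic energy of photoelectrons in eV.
1.6736 eV

Using Einstein's photoelectric equation: KE_max = hf - φ

First, calculate the photon energy:
E_photon = hf = (6.626×10⁻³⁴ J·s)(7.722e+14 Hz)
E_photon = 3.1936 eV

Then, the maximum kinetic energy:
KE_max = E_photon - φ = 3.1936 eV - 1.52 eV = 1.6736 eV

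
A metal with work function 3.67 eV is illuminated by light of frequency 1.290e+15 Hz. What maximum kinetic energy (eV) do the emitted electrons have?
1.6650 eV

Using Einstein's photoelectric equation: KE_max = hf - φ

First, calculate the photon energy:
E_photon = hf = (6.626×10⁻³⁴ J·s)(1.290e+15 Hz)
E_photon = 5.3350 eV

Then, the maximum kinetic energy:
KE_max = E_photon - φ = 5.3350 eV - 3.67 eV = 1.6650 eV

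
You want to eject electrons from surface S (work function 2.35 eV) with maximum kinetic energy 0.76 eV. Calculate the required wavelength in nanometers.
398.66 nm

From Einstein's equation: KE_max = hc/λ - φ

Rearranging for λ:
hc/λ = KE_max + φ
λ = hc/(KE_max + φ)

Required photon energy:
E_photon = KE_max + φ = 0.76 + 2.35 = 3.11 eV

Required wavelength:
λ = hc/E_photon = (6.626×10⁻³⁴)(3×10⁸) / (3.11 × 1.602×10⁻¹⁹)
λ = 398.66 nm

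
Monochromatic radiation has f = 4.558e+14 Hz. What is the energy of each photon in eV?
1.8850 eV

Using E = hf:

E = hf = (6.626×10⁻³⁴ J·s)(4.558e+14 Hz)
E = 1.8850 eV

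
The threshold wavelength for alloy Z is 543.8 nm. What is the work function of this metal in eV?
2.28 eV

At the threshold wavelength, photon energy equals work function:
φ = hc/λ₀

Calculating:
φ = (6.626×10⁻³⁴ J·s)(3×10⁸ m/s) / (543.8×10⁻⁹ m)
φ = 2.28 eV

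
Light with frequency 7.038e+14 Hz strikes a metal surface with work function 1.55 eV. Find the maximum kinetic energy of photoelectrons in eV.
1.3607 eV

Using Einstein's photoelectric equation: KE_max = hf - φ

First, calculate the photon energy:
E_photon = hf = (6.626×10⁻³⁴ J·s)(7.038e+14 Hz)
E_photon = 2.9107 eV

Then, the maximum kinetic energy:
KE_max = E_photon - φ = 2.9107 eV - 1.55 eV = 1.3607 eV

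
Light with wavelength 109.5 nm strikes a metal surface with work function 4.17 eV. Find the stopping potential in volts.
7.1528 V

The stopping potential V_s satisfies: eV_s = KE_max

First, find KE_max using Einstein's equation:
E_photon = hc/λ = 11.3228 eV
KE_max = E_photon - φ = 11.3228 - 4.17 = 7.1528 eV

Since eV_s = KE_max:
V_s = KE_max/e = 7.1528 V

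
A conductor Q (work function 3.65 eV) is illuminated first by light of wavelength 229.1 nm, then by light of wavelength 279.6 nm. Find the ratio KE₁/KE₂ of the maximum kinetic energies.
2.2462

Using Einstein's equation: KE_max = hc/λ - φ

For λ₁ = 229.1 nm:
E₁ = hc/λ₁ = 5.4118 eV
KE₁ = E₁ - φ = 5.4118 - 3.65 = 1.7618 eV

For λ₂ = 279.6 nm:
E₂ = hc/λ₂ = 4.4343 eV
KE₂ = E₂ - φ = 4.4343 - 3.65 = 0.7843 eV

Ratio: KE₁/KE₂ = 1.7618/0.7843 = 2.2462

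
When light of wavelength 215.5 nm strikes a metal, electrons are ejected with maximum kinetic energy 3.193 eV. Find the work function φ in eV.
2.56 eV

From Einstein's photoelectric equation: KE_max = hf - φ = hc/λ - φ

Rearranging for φ:
φ = hc/λ - KE_max

Calculate photon energy:
E_photon = hc/λ = 5.7533 eV

Therefore:
φ = 5.7533 - 3.193 = 2.56 eV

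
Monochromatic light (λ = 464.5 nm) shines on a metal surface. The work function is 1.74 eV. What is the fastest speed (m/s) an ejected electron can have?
5.7171e+05 m/s

First, find the maximum kinetic energy:
E_photon = hc/λ = 2.6692 eV
KE_max = E_photon - φ = 2.6692 - 1.74 = 0.9292 eV

Convert to Joules: KE_max = 0.9292 × 1.602×10⁻¹⁹ J = 1.4887e-19 J

Then use KE = ½mv² to find velocity:
v = √(2·KE/m) = √(2 × 1.4887e-19 J / 9.109e-31 kg)
v = 5.7171e+05 m/s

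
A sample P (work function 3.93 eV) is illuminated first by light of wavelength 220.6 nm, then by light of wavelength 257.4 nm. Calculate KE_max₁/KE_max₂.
1.9061

Using Einstein's equation: KE_max = hc/λ - φ

For λ₁ = 220.6 nm:
E₁ = hc/λ₁ = 5.6203 eV
KE₁ = E₁ - φ = 5.6203 - 3.93 = 1.6903 eV

For λ₂ = 257.4 nm:
E₂ = hc/λ₂ = 4.8168 eV
KE₂ = E₂ - φ = 4.8168 - 3.93 = 0.8868 eV

Ratio: KE₁/KE₂ = 1.6903/0.8868 = 1.9061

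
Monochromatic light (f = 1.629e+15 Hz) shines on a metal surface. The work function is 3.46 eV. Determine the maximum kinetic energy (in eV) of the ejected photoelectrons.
3.2770 eV

Using Einstein's photoelectric equation: KE_max = hf - φ

First, calculate the photon energy:
E_photon = hf = (6.626×10⁻³⁴ J·s)(1.629e+15 Hz)
E_photon = 6.7370 eV

Then, the maximum kinetic energy:
KE_max = E_photon - φ = 6.7370 eV - 3.46 eV = 3.2770 eV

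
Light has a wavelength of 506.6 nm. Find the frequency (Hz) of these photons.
5.9177e+14 Hz

Using the wave equation: c = fλ

Solving for frequency:
f = c/λ = (3×10⁸ m/s) / (506.6×10⁻⁹ m)
f = 5.9177e+14 Hz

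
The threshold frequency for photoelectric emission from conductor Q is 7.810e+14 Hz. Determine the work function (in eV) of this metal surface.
3.23 eV

At the threshold frequency, photon energy equals work function:
φ = hf₀

Calculating:
φ = (6.626×10⁻³⁴ J·s)(7.810e+14 Hz)
φ = 3.23 eV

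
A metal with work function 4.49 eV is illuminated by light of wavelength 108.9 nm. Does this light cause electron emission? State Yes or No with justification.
Yes

For photoemission, the photon energy must exceed the work function.

Photon energy: E = hc/λ = 11.3851 eV
Work function: φ = 4.49 eV

Since E_photon (11.3851 eV) > φ (4.49 eV), photoemission WILL occur.
The threshold wavelength is λ₀ = hc/φ = 276.1 nm.
Since 108.9 nm < 276.1 nm, the light has sufficient energy.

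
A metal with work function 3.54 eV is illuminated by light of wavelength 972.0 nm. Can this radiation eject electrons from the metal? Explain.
No

For photoemission, the photon energy must exceed the work function.

Photon energy: E = hc/λ = 1.2756 eV
Work function: φ = 3.54 eV

Since E_photon (1.2756 eV) < φ (3.54 eV), photoemission will NOT occur.
The threshold wavelength is λ₀ = hc/φ = 350.2 nm.
Since 972.0 nm > 350.2 nm, the photons lack sufficient energy.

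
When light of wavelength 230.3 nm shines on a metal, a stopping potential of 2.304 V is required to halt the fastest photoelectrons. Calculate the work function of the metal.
3.08 eV

The stopping potential gives the maximum kinetic energy: KE_max = eV_s = 2.304 eV

From Einstein's photoelectric equation: KE_max = hc/λ - φ
Rearranging: φ = hc/λ - KE_max

Calculate photon energy:
E_photon = hc/λ = (6.626×10⁻³⁴ J·s)(3×10⁸ m/s) / (230.3×10⁻⁹ m) = 5.3836 eV

Therefore:
φ = 5.3836 - 2.304 = 3.08 eV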